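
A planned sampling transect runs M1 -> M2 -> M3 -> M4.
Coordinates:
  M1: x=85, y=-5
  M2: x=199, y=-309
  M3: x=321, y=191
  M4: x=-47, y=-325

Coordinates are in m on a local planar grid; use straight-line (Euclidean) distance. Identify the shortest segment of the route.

M1–M2

Leg distances:
M1→M2: 324.7 m
M2→M3: 514.7 m
M3→M4: 633.8 m
The shortest leg is M1–M2 at 324.7 m.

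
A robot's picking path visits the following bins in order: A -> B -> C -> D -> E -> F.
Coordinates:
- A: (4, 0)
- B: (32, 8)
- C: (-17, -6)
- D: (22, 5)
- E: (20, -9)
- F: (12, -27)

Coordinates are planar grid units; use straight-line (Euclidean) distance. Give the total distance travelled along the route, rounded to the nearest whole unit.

154

Leg distances:
A→B: 29.1  (cumulative 29.1)
B→C: 51.0  (cumulative 80.1)
C→D: 40.5  (cumulative 120.6)
D→E: 14.1  (cumulative 134.7)
E→F: 19.7  (cumulative 154.4)
Total route length ≈ 154.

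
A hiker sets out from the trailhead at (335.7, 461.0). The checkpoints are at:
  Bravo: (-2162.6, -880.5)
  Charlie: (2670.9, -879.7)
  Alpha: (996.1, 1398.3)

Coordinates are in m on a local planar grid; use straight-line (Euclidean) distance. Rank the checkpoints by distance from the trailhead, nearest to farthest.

Computing each straight-line distance from (335.7, 461.0):
Alpha (996.1, 1398.3): 1146.6 m
Charlie (2670.9, -879.7): 2692.7 m
Bravo (-2162.6, -880.5): 2835.7 m

Alpha, Charlie, Bravo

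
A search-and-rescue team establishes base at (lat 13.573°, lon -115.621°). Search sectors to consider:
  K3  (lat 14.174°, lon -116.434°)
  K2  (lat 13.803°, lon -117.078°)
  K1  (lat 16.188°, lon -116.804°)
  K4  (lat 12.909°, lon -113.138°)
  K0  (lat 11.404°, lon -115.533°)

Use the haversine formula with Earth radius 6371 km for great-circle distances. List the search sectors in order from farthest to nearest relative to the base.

K1, K4, K0, K2, K3

Distances from the base:
K1 (lat 16.188°, lon -116.804°): 317.3 km
K4 (lat 12.909°, lon -113.138°): 278.7 km
K0 (lat 11.404°, lon -115.533°): 241.4 km
K2 (lat 13.803°, lon -117.078°): 159.5 km
K3 (lat 14.174°, lon -116.434°): 110.3 km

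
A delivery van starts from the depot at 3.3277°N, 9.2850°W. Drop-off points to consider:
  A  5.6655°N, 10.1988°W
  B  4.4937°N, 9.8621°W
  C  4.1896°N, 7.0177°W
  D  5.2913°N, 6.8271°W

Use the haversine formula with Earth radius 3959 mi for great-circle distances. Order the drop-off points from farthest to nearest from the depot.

Computing each great-circle distance from 3.3277°N, 9.2850°W:
D 5.2913°N, 6.8271°W: 217.0 mi
A 5.6655°N, 10.1988°W: 173.4 mi
C 4.1896°N, 7.0177°W: 167.3 mi
B 4.4937°N, 9.8621°W: 89.9 mi

D, A, C, B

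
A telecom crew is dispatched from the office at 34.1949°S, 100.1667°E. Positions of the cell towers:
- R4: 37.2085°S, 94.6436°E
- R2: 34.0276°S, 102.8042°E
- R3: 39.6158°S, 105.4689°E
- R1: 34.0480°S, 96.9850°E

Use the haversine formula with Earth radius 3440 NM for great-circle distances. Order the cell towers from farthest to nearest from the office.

R3, R4, R1, R2

Distances from the office:
R3 39.6158°S, 105.4689°E: 413.0 NM
R4 37.2085°S, 94.6436°E: 324.3 NM
R1 34.0480°S, 96.9850°E: 158.4 NM
R2 34.0276°S, 102.8042°E: 131.5 NM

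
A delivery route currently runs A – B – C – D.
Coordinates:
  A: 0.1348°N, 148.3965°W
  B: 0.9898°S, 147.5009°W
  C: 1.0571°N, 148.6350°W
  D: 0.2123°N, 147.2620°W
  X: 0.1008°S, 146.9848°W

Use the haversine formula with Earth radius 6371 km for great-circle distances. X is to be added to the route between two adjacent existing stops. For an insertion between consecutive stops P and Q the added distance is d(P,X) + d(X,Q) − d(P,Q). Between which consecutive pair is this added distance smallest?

between B and C

Added distance for inserting X between each consecutive pair:
A–B: 113.6 km
B–C: 78.3 km
C–D: 91.4 km
Smallest added distance is 78.3 km, inserting between B and C.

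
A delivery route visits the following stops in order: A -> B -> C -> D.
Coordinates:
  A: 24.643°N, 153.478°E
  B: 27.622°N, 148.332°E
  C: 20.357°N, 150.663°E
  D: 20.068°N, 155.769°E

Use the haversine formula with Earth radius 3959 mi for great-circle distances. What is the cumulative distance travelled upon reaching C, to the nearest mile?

903 mi

Leg distances:
A→B: 379.8 mi  (cumulative 379.8 mi)
B→C: 523.1 mi  (cumulative 902.8 mi)
Cumulative distance at C ≈ 903 mi.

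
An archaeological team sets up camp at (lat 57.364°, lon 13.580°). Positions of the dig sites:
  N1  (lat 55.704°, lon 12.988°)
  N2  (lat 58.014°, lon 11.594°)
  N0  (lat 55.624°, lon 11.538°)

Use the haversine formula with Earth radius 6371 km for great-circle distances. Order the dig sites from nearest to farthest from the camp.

Distance from the camp at (lat 57.364°, lon 13.580°) to each:
N2 (lat 58.014°, lon 11.594°): 138.4 km
N1 (lat 55.704°, lon 12.988°): 188.1 km
N0 (lat 55.624°, lon 11.538°): 230.5 km

N2, N1, N0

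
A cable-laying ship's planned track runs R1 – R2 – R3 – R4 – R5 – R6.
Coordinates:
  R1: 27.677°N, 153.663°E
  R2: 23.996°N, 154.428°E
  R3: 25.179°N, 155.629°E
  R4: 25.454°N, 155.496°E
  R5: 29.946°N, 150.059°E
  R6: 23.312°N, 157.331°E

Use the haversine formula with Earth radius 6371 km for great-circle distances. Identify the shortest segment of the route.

Leg distances:
R1→R2: 416.4 km
R2→R3: 179.0 km
R3→R4: 33.4 km
R4→R5: 731.9 km
R5→R6: 1032.2 km
The shortest leg is R3–R4 at 33.4 km.

R3–R4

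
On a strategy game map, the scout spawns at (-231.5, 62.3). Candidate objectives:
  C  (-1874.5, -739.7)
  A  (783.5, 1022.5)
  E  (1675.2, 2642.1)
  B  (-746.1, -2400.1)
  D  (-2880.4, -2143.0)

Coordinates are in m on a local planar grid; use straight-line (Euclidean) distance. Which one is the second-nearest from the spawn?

Distances from the spawn ((-231.5, 62.3)):
A: 1397.2 m
C: 1828.3 m
B: 2515.6 m
E: 3207.9 m
D: 3446.7 m
The second-nearest is C at 1828.3 m.

C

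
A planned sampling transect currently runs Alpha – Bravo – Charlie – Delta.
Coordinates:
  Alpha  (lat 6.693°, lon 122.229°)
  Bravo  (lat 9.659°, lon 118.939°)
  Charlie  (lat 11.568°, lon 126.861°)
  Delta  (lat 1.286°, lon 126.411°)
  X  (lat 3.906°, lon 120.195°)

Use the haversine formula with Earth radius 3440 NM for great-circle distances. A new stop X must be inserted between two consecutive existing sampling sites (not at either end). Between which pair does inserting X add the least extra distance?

between Alpha and Bravo

Added distance for inserting X between each consecutive pair:
Alpha–Bravo: 295.8 NM
Bravo–Charlie: 479.3 NM
Charlie–Delta: 393.9 NM
Smallest added distance is 295.8 NM, inserting between Alpha and Bravo.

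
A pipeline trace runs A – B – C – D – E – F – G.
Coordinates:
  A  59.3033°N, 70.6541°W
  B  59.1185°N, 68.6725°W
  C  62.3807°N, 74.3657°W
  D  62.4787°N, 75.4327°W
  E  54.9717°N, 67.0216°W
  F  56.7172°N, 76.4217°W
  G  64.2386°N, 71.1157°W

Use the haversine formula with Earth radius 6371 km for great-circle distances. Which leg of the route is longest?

D–E

Leg distances:
A→B: 114.6 km
B→C: 476.4 km
C→D: 56.0 km
D→E: 963.9 km
E→F: 617.5 km
F→G: 884.7 km
The longest leg is D–E at 963.9 km.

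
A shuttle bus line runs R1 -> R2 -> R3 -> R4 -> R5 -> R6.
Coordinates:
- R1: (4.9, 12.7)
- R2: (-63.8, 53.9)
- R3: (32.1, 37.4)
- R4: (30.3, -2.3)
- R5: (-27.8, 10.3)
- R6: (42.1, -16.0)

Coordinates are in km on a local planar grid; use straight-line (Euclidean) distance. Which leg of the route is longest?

Leg distances:
R1→R2: 80.1 km
R2→R3: 97.3 km
R3→R4: 39.7 km
R4→R5: 59.5 km
R5→R6: 74.7 km
The longest leg is R2–R3 at 97.3 km.

R2–R3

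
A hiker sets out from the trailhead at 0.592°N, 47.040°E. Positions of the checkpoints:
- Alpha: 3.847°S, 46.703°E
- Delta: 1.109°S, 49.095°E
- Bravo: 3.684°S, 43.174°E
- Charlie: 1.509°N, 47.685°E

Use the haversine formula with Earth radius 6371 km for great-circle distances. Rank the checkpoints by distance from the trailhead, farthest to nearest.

Bravo, Alpha, Delta, Charlie

Computing each great-circle distance from 0.592°N, 47.040°E:
Bravo 3.684°S, 43.174°E: 640.8 km
Alpha 3.847°S, 46.703°E: 495.0 km
Delta 1.109°S, 49.095°E: 296.6 km
Charlie 1.509°N, 47.685°E: 124.7 km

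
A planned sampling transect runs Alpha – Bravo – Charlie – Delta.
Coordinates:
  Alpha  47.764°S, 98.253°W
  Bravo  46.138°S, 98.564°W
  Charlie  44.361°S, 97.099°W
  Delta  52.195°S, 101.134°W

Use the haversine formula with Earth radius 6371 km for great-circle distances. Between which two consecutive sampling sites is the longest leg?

Leg distances:
Alpha→Bravo: 182.3 km
Bravo→Charlie: 228.5 km
Charlie→Delta: 920.5 km
The longest leg is Charlie–Delta at 920.5 km.

Charlie–Delta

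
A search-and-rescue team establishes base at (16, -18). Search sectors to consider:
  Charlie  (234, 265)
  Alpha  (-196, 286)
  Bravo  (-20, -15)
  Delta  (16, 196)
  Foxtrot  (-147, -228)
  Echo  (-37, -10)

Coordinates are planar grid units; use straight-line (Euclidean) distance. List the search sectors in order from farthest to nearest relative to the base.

Alpha, Charlie, Foxtrot, Delta, Echo, Bravo

Computing each straight-line distance from (16, -18):
Alpha (-196, 286): 370.6
Charlie (234, 265): 357.2
Foxtrot (-147, -228): 265.8
Delta (16, 196): 214.0
Echo (-37, -10): 53.6
Bravo (-20, -15): 36.1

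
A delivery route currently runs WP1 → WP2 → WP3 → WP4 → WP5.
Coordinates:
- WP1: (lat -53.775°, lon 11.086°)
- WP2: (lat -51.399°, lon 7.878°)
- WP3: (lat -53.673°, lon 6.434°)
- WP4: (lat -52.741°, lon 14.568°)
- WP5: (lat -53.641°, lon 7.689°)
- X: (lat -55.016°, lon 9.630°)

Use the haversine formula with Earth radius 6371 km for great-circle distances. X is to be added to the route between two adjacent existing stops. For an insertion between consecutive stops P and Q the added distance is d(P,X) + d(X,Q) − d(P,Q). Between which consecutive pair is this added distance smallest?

Added distance for inserting X between each consecutive pair:
WP1–WP2: 244.2 km
WP2–WP3: 403.0 km
WP3–WP4: 114.8 km
WP4–WP5: 139.8 km
Smallest added distance is 114.8 km, inserting between WP3 and WP4.

between WP3 and WP4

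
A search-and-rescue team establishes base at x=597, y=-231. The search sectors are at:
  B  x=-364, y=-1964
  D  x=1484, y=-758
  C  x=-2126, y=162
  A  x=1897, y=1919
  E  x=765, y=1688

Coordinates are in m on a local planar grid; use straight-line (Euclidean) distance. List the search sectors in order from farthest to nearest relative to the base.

C, A, B, E, D

Distances from the base:
C x=-2126, y=162: 2751.2 m
A x=1897, y=1919: 2512.5 m
B x=-364, y=-1964: 1981.6 m
E x=765, y=1688: 1926.3 m
D x=1484, y=-758: 1031.7 m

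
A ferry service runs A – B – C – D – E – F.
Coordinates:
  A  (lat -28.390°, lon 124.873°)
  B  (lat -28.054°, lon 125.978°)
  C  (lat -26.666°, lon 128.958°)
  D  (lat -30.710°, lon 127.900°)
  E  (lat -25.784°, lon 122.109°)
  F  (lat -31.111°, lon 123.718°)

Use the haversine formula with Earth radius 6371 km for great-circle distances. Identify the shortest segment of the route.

Leg distances:
A→B: 114.5 km
B→C: 332.3 km
C→D: 461.4 km
D→E: 788.3 km
E→F: 612.8 km
The shortest leg is A–B at 114.5 km.

A–B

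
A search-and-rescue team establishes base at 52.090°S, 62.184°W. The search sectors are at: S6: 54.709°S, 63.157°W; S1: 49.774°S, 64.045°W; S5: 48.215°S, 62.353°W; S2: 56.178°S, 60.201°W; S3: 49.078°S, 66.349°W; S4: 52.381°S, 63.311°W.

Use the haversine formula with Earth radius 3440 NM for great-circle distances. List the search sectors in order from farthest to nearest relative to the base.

S2, S3, S5, S6, S1, S4

Distances from the base:
S2 56.178°S, 60.201°W: 255.1 NM
S3 49.078°S, 66.349°W: 240.6 NM
S5 48.215°S, 62.353°W: 232.7 NM
S6 54.709°S, 63.157°W: 161.1 NM
S1 49.774°S, 64.045°W: 155.9 NM
S4 52.381°S, 63.311°W: 45.0 NM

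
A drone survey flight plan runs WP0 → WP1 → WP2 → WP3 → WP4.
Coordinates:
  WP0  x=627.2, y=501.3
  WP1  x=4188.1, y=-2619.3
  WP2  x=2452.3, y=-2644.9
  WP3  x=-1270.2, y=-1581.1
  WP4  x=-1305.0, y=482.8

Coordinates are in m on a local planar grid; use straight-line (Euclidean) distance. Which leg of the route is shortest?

Leg distances:
WP0→WP1: 4734.8 m
WP1→WP2: 1736.0 m
WP2→WP3: 3871.5 m
WP3→WP4: 2064.2 m
The shortest leg is WP1–WP2 at 1736.0 m.

WP1–WP2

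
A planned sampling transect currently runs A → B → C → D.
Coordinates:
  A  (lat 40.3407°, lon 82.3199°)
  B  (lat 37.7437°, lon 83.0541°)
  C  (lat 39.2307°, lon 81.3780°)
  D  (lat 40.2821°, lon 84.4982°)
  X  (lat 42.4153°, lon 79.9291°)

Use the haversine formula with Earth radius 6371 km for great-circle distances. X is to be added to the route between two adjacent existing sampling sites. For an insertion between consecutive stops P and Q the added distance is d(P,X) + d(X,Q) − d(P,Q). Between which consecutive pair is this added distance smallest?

Added distance for inserting X between each consecutive pair:
A–B: 592.7 km
B–C: 737.4 km
C–D: 532.3 km
Smallest added distance is 532.3 km, inserting between C and D.

between C and D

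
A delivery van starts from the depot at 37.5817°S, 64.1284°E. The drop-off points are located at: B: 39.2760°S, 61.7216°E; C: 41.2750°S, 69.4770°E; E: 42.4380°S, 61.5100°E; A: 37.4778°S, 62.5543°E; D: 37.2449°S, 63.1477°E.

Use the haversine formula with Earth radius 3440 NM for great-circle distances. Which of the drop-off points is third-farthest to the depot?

B

Distances from the depot (37.5817°S, 64.1284°E):
C: 332.6 NM
E: 315.4 NM
B: 152.2 NM
A: 75.2 NM
D: 51.0 NM
The third-farthest is B at 152.2 NM.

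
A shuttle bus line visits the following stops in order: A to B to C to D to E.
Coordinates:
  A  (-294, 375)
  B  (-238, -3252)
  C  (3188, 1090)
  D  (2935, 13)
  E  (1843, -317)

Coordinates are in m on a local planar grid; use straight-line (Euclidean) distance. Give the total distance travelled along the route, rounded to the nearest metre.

Leg distances:
A→B: 3627.4 m  (cumulative 3627.4 m)
B→C: 5530.9 m  (cumulative 9158.3 m)
C→D: 1106.3 m  (cumulative 10264.6 m)
D→E: 1140.8 m  (cumulative 11405.4 m)
Total route length ≈ 11405 m.

11405 m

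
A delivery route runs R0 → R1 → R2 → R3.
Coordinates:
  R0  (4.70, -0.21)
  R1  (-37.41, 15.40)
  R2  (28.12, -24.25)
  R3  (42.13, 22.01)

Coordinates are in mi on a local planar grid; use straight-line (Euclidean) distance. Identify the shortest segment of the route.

Leg distances:
R0→R1: 44.9 mi
R1→R2: 76.6 mi
R2→R3: 48.3 mi
The shortest leg is R0–R1 at 44.9 mi.

R0–R1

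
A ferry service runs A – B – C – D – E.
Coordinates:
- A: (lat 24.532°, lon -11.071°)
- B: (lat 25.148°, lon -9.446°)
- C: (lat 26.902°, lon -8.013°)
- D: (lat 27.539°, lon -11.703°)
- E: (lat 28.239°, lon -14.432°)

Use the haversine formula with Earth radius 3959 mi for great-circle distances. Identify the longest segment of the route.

C–D

Leg distances:
A→B: 110.4 mi
B→C: 150.3 mi
C→D: 231.0 mi
D→E: 173.5 mi
The longest leg is C–D at 231.0 mi.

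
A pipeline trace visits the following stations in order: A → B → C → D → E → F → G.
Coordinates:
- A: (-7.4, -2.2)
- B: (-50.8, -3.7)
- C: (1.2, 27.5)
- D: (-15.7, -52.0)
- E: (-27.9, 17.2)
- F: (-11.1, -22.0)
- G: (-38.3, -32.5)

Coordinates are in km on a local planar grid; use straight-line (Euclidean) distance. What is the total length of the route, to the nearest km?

Leg distances:
A→B: 43.4 km  (cumulative 43.4 km)
B→C: 60.6 km  (cumulative 104.1 km)
C→D: 81.3 km  (cumulative 185.3 km)
D→E: 70.3 km  (cumulative 255.6 km)
E→F: 42.6 km  (cumulative 298.3 km)
F→G: 29.2 km  (cumulative 327.4 km)
Total route length ≈ 327 km.

327 km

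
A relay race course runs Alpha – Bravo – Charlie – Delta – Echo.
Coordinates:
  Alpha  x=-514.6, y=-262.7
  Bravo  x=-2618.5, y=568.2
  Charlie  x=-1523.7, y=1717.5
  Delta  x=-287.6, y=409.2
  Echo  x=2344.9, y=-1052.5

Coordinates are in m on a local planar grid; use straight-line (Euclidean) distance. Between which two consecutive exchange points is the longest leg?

Delta–Echo

Leg distances:
Alpha→Bravo: 2262.0 m
Bravo→Charlie: 1587.3 m
Charlie→Delta: 1799.9 m
Delta→Echo: 3011.1 m
The longest leg is Delta–Echo at 3011.1 m.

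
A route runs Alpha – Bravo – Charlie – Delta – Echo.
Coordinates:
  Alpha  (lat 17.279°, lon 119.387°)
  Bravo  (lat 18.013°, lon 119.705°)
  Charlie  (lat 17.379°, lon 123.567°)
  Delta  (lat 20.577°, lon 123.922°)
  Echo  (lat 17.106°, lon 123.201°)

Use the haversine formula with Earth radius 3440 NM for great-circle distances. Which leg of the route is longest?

Bravo–Charlie

Leg distances:
Alpha→Bravo: 47.7 NM
Bravo→Charlie: 224.2 NM
Charlie→Delta: 193.1 NM
Delta→Echo: 212.4 NM
The longest leg is Bravo–Charlie at 224.2 NM.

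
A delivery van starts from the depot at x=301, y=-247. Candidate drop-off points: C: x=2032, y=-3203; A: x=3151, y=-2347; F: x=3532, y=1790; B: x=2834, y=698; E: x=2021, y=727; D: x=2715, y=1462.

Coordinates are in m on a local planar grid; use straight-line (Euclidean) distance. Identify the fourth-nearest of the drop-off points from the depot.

C

Distance to each, sorted:
E: 1976.6 m
B: 2703.5 m
D: 2957.7 m
C: 3425.5 m
A: 3540.1 m
F: 3819.5 m
The fourth-nearest is C at 3425.5 m.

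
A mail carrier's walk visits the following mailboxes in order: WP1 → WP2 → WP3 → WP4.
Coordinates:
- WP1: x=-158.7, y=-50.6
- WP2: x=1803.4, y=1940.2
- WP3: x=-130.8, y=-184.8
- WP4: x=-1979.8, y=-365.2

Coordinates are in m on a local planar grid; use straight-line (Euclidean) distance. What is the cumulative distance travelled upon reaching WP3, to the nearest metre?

Leg distances:
WP1→WP2: 2795.2 m  (cumulative 2795.2 m)
WP2→WP3: 2873.5 m  (cumulative 5668.7 m)
Cumulative distance at WP3 ≈ 5669 m.

5669 m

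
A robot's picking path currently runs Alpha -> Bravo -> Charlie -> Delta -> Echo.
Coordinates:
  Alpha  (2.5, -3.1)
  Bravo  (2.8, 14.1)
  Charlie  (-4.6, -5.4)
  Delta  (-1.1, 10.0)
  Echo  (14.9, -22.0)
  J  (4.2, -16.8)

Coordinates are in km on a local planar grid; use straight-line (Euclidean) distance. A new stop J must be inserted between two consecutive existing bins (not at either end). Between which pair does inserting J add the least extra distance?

Added distance for inserting J between each consecutive pair:
Alpha–Bravo: 27.5 km
Bravo–Charlie: 24.5 km
Charlie–Delta: 25.9 km
Delta–Echo: 3.4 km
Smallest added distance is 3.4 km, inserting between Delta and Echo.

between Delta and Echo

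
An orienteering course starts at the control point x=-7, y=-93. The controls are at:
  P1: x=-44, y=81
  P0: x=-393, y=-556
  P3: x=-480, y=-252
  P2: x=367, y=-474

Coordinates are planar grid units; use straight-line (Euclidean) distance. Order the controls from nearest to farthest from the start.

P1, P3, P2, P0

Computing each straight-line distance from x=-7, y=-93:
P1 x=-44, y=81: 177.9
P3 x=-480, y=-252: 499.0
P2 x=367, y=-474: 533.9
P0 x=-393, y=-556: 602.8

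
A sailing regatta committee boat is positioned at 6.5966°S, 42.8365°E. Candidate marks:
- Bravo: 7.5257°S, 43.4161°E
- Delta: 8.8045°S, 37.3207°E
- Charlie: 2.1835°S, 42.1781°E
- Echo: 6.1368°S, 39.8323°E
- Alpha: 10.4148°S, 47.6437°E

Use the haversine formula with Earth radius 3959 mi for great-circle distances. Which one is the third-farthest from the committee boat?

Distances from the committee boat (6.5966°S, 42.8365°E):
Alpha: 421.3 mi
Delta: 407.3 mi
Charlie: 308.3 mi
Echo: 208.7 mi
Bravo: 75.5 mi
The third-farthest is Charlie at 308.3 mi.

Charlie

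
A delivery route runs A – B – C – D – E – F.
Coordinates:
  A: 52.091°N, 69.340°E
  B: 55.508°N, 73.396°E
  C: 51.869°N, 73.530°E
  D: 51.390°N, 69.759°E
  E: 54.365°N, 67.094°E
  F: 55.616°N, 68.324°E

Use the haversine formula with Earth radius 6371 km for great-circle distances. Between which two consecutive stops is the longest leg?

Leg distances:
A→B: 463.9 km
B→C: 404.7 km
C→D: 265.6 km
D→E: 376.0 km
E→F: 159.7 km
The longest leg is A–B at 463.9 km.

A–B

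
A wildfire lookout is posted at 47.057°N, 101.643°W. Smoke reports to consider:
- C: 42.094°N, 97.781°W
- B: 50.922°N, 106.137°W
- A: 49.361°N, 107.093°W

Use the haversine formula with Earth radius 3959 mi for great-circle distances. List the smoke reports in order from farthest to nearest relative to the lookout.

Distance from the lookout at 47.057°N, 101.643°W to each:
C 42.094°N, 97.781°W: 392.0 mi
B 50.922°N, 106.137°W: 335.8 mi
A 49.361°N, 107.093°W: 297.1 mi

C, B, A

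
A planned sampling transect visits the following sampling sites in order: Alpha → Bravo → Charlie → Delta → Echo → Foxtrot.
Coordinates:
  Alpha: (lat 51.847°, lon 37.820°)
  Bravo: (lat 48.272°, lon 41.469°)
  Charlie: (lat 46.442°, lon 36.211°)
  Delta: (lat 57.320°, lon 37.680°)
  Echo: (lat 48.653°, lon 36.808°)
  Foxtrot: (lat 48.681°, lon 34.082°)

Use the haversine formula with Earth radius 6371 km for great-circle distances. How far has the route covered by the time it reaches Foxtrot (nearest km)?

3300 km

Leg distances:
Alpha→Bravo: 475.1 km  (cumulative 475.1 km)
Bravo→Charlie: 445.1 km  (cumulative 920.3 km)
Charlie→Delta: 1213.7 km  (cumulative 2134.0 km)
Delta→Echo: 965.5 km  (cumulative 3099.4 km)
Echo→Foxtrot: 200.2 km  (cumulative 3299.7 km)
Cumulative distance at Foxtrot ≈ 3300 km.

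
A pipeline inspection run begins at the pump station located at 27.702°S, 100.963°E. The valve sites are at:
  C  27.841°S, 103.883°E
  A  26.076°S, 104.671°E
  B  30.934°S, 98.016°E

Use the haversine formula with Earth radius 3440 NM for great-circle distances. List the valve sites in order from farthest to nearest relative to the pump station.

B, A, C

Distances from the pump station:
B 30.934°S, 98.016°E: 247.9 NM
A 26.076°S, 104.671°E: 221.2 NM
C 27.841°S, 103.883°E: 155.3 NM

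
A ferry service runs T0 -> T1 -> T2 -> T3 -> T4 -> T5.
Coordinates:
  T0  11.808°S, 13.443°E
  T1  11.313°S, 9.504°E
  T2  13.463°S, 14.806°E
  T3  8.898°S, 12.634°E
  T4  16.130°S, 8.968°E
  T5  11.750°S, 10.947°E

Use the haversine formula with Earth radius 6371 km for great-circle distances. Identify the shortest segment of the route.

Leg distances:
T0→T1: 432.6 km
T1→T2: 623.4 km
T2→T3: 560.1 km
T3→T4: 897.1 km
T4→T5: 531.8 km
The shortest leg is T0–T1 at 432.6 km.

T0–T1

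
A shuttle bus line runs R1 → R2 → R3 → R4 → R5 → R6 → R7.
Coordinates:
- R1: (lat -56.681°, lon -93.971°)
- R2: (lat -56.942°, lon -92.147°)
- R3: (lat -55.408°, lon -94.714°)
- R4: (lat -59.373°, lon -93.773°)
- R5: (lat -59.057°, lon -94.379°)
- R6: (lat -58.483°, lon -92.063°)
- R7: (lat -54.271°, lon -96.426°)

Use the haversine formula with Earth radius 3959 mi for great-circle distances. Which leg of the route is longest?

Leg distances:
R1→R2: 71.3 mi
R2→R3: 144.8 mi
R3→R4: 276.2 mi
R4→R5: 30.6 mi
R5→R6: 92.0 mi
R6→R7: 335.4 mi
The longest leg is R6–R7 at 335.4 mi.

R6–R7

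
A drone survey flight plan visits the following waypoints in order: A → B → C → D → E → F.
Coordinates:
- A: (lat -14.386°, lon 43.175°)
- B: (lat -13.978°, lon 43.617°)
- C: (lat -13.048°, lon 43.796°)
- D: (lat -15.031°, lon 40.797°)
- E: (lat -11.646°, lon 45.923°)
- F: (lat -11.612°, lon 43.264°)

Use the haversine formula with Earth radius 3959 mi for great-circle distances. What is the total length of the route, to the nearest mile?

Leg distances:
A→B: 40.9 mi  (cumulative 40.9 mi)
B→C: 65.4 mi  (cumulative 106.3 mi)
C→D: 243.3 mi  (cumulative 349.5 mi)
D→E: 416.5 mi  (cumulative 766.0 mi)
E→F: 180.0 mi  (cumulative 946.0 mi)
Total route length ≈ 946 mi.

946 mi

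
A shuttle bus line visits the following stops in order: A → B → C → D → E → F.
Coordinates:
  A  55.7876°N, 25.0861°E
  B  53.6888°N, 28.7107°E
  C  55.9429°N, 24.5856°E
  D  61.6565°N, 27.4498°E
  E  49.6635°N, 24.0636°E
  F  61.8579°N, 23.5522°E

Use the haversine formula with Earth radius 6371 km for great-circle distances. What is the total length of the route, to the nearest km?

Leg distances:
A→B: 329.5 km  (cumulative 329.5 km)
B→C: 364.1 km  (cumulative 693.6 km)
C→D: 656.2 km  (cumulative 1349.8 km)
D→E: 1349.9 km  (cumulative 2699.7 km)
E→F: 1356.3 km  (cumulative 4056.1 km)
Total route length ≈ 4056 km.

4056 km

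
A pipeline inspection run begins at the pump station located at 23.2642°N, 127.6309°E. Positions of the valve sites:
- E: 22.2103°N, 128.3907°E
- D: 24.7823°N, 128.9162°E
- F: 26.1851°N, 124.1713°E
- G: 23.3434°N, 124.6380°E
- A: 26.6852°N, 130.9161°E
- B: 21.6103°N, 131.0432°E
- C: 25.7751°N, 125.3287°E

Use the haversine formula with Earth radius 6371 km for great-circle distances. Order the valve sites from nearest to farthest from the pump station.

E, D, G, C, B, F, A

Computing each great-circle distance from 23.2642°N, 127.6309°E:
E 22.2103°N, 128.3907°E: 140.7 km
D 24.7823°N, 128.9162°E: 213.4 km
G 23.3434°N, 124.6380°E: 305.8 km
C 25.7751°N, 125.3287°E: 363.6 km
B 21.6103°N, 131.0432°E: 396.0 km
F 26.1851°N, 124.1713°E: 477.0 km
A 26.6852°N, 130.9161°E: 504.3 km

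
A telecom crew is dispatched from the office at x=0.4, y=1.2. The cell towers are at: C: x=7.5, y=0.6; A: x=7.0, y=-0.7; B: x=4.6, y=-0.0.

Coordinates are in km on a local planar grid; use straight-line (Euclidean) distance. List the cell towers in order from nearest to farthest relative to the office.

B, A, C

Distances from the office:
B x=4.6, y=-0.0: 4.4 km
A x=7.0, y=-0.7: 6.9 km
C x=7.5, y=0.6: 7.1 km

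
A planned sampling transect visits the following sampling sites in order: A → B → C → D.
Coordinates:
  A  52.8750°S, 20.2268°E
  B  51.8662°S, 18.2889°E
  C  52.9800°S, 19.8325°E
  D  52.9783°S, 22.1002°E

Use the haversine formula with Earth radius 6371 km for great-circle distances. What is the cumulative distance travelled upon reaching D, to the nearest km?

487 km

Leg distances:
A→B: 172.9 km  (cumulative 172.9 km)
B→C: 162.1 km  (cumulative 335.0 km)
C→D: 151.8 km  (cumulative 486.8 km)
Cumulative distance at D ≈ 487 km.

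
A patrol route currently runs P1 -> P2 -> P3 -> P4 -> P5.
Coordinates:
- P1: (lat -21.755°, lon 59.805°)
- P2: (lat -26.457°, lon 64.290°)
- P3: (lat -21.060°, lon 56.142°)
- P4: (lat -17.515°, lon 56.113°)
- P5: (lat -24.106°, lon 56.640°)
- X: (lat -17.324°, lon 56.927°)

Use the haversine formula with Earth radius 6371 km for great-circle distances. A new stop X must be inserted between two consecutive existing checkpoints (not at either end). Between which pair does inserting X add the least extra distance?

Added distance for inserting X between each consecutive pair:
P1–P2: 1152.0 km
P2–P3: 667.9 km
P3–P4: 118.3 km
P4–P5: 108.7 km
Smallest added distance is 108.7 km, inserting between P4 and P5.

between P4 and P5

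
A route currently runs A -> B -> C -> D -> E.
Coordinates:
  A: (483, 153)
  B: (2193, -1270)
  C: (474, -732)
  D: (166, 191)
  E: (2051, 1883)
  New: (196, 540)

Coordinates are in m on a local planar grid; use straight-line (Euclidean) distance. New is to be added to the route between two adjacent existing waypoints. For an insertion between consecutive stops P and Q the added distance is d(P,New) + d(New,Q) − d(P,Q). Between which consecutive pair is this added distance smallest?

between D and E

Added distance for inserting New between each consecutive pair:
A–B: 952.4 m
B–C: 2196.0 m
C–D: 679.3 m
D–E: 107.4 m
Smallest added distance is 107.4 m, inserting between D and E.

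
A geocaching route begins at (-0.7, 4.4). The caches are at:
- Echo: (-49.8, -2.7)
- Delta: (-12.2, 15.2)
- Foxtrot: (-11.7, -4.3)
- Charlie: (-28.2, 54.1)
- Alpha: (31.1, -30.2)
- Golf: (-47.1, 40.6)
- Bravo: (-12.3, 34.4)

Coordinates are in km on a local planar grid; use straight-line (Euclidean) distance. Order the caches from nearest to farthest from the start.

Foxtrot, Delta, Bravo, Alpha, Echo, Charlie, Golf

Distances from the start:
Foxtrot (-11.7, -4.3): 14.0 km
Delta (-12.2, 15.2): 15.8 km
Bravo (-12.3, 34.4): 32.2 km
Alpha (31.1, -30.2): 47.0 km
Echo (-49.8, -2.7): 49.6 km
Charlie (-28.2, 54.1): 56.8 km
Golf (-47.1, 40.6): 58.9 km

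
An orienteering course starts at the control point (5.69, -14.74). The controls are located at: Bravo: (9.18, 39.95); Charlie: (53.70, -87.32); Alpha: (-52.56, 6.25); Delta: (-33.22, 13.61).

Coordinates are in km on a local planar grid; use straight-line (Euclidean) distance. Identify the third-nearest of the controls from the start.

Alpha

Distances from the start ((5.69, -14.74)):
Delta: 48.1 km
Bravo: 54.8 km
Alpha: 61.9 km
Charlie: 87.0 km
The third-nearest is Alpha at 61.9 km.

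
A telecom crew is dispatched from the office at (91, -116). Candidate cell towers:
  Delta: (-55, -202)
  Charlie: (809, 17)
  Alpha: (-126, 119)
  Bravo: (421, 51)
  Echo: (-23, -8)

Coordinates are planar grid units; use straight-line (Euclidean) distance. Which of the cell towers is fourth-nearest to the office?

Bravo

Distances from the office ((91, -116)):
Echo: 157.0
Delta: 169.4
Alpha: 319.9
Bravo: 369.8
Charlie: 730.2
The fourth-nearest is Bravo at 369.8.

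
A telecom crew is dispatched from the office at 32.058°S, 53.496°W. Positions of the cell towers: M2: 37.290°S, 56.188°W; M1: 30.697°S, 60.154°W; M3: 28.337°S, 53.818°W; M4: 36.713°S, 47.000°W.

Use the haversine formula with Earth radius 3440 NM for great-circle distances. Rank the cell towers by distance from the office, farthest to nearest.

M4, M1, M2, M3

Distances from the office:
M4 36.713°S, 47.000°W: 426.1 NM
M1 30.697°S, 60.154°W: 350.9 NM
M2 37.290°S, 56.188°W: 341.0 NM
M3 28.337°S, 53.818°W: 224.0 NM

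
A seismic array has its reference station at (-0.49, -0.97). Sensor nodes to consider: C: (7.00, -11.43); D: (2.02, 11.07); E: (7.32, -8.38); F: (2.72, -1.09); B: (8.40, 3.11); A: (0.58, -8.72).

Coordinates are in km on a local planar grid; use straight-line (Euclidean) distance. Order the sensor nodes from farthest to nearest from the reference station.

C, D, E, B, A, F

Computing each straight-line distance from (-0.49, -0.97):
C (7.00, -11.43): 12.9 km
D (2.02, 11.07): 12.3 km
E (7.32, -8.38): 10.8 km
B (8.40, 3.11): 9.8 km
A (0.58, -8.72): 7.8 km
F (2.72, -1.09): 3.2 km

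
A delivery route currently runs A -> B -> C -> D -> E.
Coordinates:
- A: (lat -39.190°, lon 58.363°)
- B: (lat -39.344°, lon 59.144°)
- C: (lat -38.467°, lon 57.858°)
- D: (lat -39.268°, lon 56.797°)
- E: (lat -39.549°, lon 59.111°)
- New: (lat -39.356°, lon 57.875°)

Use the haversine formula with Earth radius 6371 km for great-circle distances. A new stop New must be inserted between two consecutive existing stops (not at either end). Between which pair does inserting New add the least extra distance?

Added distance for inserting New between each consecutive pair:
A–B: 85.6 km
B–C: 60.0 km
C–D: 64.2 km
D–E: 0.3 km
Smallest added distance is 0.3 km, inserting between D and E.

between D and E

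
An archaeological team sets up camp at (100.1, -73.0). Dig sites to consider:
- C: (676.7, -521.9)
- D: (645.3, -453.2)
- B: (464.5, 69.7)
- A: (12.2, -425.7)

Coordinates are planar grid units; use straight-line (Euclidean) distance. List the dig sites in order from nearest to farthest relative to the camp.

Distance from the camp at (100.1, -73.0) to each:
A (12.2, -425.7): 363.5
B (464.5, 69.7): 391.3
D (645.3, -453.2): 664.7
C (676.7, -521.9): 730.7

A, B, D, C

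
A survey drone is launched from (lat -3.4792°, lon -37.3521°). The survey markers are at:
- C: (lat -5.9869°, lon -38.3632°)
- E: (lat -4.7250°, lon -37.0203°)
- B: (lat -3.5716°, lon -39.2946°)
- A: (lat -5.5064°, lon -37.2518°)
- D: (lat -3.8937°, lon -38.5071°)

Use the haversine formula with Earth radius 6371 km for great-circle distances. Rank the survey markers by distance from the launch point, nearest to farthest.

D, E, B, A, C

Computing each great-circle distance from (lat -3.4792°, lon -37.3521°):
D (lat -3.8937°, lon -38.5071°): 136.2 km
E (lat -4.7250°, lon -37.0203°): 143.3 km
B (lat -3.5716°, lon -39.2946°): 215.8 km
A (lat -5.5064°, lon -37.2518°): 225.7 km
C (lat -5.9869°, lon -38.3632°): 300.5 km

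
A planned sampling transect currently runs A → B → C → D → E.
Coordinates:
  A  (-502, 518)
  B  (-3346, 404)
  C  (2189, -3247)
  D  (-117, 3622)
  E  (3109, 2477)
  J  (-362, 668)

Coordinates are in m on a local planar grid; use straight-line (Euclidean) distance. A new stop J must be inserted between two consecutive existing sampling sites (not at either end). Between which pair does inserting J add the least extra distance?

Added distance for inserting J between each consecutive pair:
A–B: 354.6 m
B–C: 1037.7 m
C–D: 391.2 m
D–E: 3455.1 m
Smallest added distance is 354.6 m, inserting between A and B.

between A and B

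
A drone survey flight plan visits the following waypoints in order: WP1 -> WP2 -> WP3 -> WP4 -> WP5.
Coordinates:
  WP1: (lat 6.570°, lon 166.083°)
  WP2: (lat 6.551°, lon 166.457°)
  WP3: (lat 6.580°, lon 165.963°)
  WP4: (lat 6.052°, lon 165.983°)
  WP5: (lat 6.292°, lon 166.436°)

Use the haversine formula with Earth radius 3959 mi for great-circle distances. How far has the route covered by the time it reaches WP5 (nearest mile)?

131 mi

Leg distances:
WP1→WP2: 25.7 mi  (cumulative 25.7 mi)
WP2→WP3: 34.0 mi  (cumulative 59.7 mi)
WP3→WP4: 36.5 mi  (cumulative 96.2 mi)
WP4→WP5: 35.3 mi  (cumulative 131.4 mi)
Cumulative distance at WP5 ≈ 131 mi.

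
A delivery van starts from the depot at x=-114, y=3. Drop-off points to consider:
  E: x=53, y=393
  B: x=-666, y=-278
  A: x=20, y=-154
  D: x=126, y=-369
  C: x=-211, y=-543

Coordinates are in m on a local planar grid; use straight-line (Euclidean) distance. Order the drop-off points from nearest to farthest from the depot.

Distance from the depot at x=-114, y=3 to each:
A x=20, y=-154: 206.4 m
E x=53, y=393: 424.3 m
D x=126, y=-369: 442.7 m
C x=-211, y=-543: 554.5 m
B x=-666, y=-278: 619.4 m

A, E, D, C, B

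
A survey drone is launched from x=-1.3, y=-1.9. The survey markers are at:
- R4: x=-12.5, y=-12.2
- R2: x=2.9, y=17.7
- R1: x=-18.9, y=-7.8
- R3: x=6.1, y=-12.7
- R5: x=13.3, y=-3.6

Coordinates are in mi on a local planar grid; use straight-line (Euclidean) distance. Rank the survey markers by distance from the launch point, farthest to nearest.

R2, R1, R4, R5, R3

Computing each straight-line distance from x=-1.3, y=-1.9:
R2 x=2.9, y=17.7: 20.0 mi
R1 x=-18.9, y=-7.8: 18.6 mi
R4 x=-12.5, y=-12.2: 15.2 mi
R5 x=13.3, y=-3.6: 14.7 mi
R3 x=6.1, y=-12.7: 13.1 mi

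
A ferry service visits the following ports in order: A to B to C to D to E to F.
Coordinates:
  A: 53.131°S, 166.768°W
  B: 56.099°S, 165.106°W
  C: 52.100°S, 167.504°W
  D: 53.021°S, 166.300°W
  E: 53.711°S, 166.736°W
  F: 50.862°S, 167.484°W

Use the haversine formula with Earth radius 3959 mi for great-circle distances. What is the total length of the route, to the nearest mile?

Leg distances:
A→B: 215.6 mi  (cumulative 215.6 mi)
B→C: 292.9 mi  (cumulative 508.4 mi)
C→D: 81.3 mi  (cumulative 589.7 mi)
D→E: 51.0 mi  (cumulative 640.7 mi)
E→F: 199.4 mi  (cumulative 840.1 mi)
Total route length ≈ 840 mi.

840 mi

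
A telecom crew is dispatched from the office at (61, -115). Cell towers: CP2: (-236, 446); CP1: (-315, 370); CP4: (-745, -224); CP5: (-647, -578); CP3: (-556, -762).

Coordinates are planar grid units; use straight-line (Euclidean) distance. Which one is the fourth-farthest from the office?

CP2

Distances from the office ((61, -115)):
CP3: 894.0
CP5: 846.0
CP4: 813.3
CP2: 634.8
CP1: 613.7
The fourth-farthest is CP2 at 634.8.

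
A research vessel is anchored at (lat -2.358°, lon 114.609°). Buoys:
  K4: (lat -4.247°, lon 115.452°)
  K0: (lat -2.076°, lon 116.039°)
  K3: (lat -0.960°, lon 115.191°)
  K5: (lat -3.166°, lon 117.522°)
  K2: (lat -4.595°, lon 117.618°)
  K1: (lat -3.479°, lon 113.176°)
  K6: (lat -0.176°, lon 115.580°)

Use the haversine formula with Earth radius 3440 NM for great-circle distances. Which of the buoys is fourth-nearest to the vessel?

Distances from the vessel ((lat -2.358°, lon 114.609°)):
K0: 87.4 NM
K3: 90.9 NM
K1: 109.1 NM
K4: 124.2 NM
K6: 143.4 NM
K5: 181.3 NM
K2: 224.8 NM
The fourth-nearest is K4 at 124.2 NM.

K4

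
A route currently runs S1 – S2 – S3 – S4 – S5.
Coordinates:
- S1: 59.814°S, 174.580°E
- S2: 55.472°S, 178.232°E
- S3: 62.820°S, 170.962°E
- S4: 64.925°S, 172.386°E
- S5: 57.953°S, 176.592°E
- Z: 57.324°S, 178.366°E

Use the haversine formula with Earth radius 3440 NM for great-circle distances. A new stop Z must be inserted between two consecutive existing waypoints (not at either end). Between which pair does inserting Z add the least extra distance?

Added distance for inserting Z between each consecutive pair:
S1–S2: 16.2 NM
S2–S3: 14.3 NM
S3–S4: 752.8 NM
S4–S5: 120.6 NM
Smallest added distance is 14.3 NM, inserting between S2 and S3.

between S2 and S3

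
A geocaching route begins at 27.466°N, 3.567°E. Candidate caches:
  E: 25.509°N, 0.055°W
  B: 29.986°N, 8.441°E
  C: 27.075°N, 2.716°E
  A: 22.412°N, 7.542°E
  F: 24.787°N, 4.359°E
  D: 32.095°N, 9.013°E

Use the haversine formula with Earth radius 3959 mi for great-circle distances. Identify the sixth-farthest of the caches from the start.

Distance to each, sorted:
D: 457.0 mi
A: 428.8 mi
B: 342.8 mi
E: 261.6 mi
F: 191.5 mi
C: 58.8 mi
The sixth-farthest is C at 58.8 mi.

C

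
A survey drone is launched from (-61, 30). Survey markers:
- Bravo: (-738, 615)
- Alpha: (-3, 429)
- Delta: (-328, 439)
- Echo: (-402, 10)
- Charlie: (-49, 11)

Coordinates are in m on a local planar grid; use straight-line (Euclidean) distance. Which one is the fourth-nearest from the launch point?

Delta

Distance to each, sorted:
Charlie: 22.5 m
Echo: 341.6 m
Alpha: 403.2 m
Delta: 488.4 m
Bravo: 894.7 m
The fourth-nearest is Delta at 488.4 m.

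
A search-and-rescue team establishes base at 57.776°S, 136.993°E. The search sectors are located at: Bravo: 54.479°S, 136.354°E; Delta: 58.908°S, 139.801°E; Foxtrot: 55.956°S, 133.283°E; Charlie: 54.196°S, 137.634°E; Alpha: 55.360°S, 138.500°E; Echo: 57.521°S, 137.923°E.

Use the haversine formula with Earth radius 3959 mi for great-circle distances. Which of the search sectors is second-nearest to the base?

Delta

Distance to each, sorted:
Echo: 38.6 mi
Delta: 128.4 mi
Alpha: 176.5 mi
Foxtrot: 188.2 mi
Bravo: 229.1 mi
Charlie: 248.6 mi
The second-nearest is Delta at 128.4 mi.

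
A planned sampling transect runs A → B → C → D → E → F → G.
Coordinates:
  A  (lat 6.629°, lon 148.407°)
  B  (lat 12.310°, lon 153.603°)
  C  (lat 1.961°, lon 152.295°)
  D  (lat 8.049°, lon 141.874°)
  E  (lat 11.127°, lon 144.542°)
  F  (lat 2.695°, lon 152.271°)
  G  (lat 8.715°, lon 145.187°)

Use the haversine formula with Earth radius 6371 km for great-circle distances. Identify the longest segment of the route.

C–D

Leg distances:
A→B: 850.6 km
B→C: 1159.7 km
C→D: 1337.7 km
D→E: 450.2 km
E→F: 1267.1 km
F→G: 1030.5 km
The longest leg is C–D at 1337.7 km.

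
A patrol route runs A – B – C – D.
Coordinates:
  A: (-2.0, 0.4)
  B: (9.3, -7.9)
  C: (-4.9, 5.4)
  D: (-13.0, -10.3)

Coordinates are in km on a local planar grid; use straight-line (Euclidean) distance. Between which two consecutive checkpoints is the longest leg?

Leg distances:
A→B: 14.0 km
B→C: 19.5 km
C→D: 17.7 km
The longest leg is B–C at 19.5 km.

B–C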